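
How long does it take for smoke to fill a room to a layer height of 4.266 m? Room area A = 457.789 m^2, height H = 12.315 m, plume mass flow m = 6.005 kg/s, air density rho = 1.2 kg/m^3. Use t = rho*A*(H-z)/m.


H - z = 8.049 m
t = 1.2 * 457.789 * 8.049 / 6.005 = 736.34 s

736.34 s


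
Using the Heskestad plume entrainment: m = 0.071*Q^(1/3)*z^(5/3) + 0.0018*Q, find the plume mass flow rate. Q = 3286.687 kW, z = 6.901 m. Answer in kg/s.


Q^(1/3) = 14.868
z^(5/3) = 25.014
First term = 0.071 * 14.868 * 25.014 = 26.406
Second term = 0.0018 * 3286.687 = 5.9160
m = 32.322 kg/s

32.322 kg/s


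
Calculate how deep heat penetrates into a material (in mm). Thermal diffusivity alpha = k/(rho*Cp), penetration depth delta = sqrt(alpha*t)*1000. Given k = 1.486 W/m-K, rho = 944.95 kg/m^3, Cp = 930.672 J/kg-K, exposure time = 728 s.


alpha = 1.486 / (944.95 * 930.672) = 1.6897e-06 m^2/s
alpha * t = 0.0012301
delta = sqrt(0.0012301) * 1000 = 35.073 mm

35.073 mm


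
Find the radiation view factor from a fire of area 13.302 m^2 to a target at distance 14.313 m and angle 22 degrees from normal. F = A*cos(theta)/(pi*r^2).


cos(22 deg) = 0.92718
pi*r^2 = 643.59
F = 13.302 * 0.92718 / 643.59 = 0.019163

0.019163


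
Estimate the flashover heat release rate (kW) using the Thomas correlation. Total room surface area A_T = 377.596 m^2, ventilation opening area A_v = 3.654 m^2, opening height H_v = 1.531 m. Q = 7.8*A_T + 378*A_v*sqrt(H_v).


7.8*A_T = 2945.2
sqrt(H_v) = 1.2373
378*A_v*sqrt(H_v) = 1709.0
Q = 2945.2 + 1709.0 = 4654.3 kW

4654.3 kW


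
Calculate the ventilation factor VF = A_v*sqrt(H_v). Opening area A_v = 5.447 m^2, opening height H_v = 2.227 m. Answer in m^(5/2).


sqrt(H_v) = 1.4923
VF = 5.447 * 1.4923 = 8.1286 m^(5/2)

8.1286 m^(5/2)


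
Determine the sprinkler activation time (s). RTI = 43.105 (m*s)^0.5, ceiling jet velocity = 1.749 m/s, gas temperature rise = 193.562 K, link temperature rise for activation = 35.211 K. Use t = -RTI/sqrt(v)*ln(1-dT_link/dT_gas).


dT_link/dT_gas = 0.18191
ln(1 - 0.18191) = -0.20078
t = -43.105 / sqrt(1.749) * -0.20078 = 6.5443 s

6.5443 s


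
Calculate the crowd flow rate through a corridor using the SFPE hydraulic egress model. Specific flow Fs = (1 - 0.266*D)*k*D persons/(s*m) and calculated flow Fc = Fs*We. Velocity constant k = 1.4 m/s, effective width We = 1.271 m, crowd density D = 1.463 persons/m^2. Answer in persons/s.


1 - 0.266*D = 1 - 0.266*1.463 = 0.61084
Fs = 0.61084 * 1.4 * 1.463 = 1.2511 persons/(s*m)
Fc = 1.2511 * 1.271 = 1.5902 persons/s

1.5902 persons/s


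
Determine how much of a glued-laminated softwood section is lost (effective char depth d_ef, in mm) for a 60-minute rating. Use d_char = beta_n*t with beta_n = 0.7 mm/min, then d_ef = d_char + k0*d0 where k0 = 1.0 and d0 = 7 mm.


d_char = 0.7 * 60 = 42 mm
d_ef = 42 + 1.0*7 = 49 mm

49 mm


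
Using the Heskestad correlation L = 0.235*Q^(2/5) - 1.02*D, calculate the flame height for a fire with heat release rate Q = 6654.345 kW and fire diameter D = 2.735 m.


Q^(2/5) = 33.825
0.235 * Q^(2/5) = 7.9490
1.02 * D = 2.7897
L = 5.1593 m

5.1593 m


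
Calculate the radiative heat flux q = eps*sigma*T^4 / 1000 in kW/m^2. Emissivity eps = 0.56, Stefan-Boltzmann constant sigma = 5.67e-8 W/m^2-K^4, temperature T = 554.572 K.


T^4 = 9.4587e+10
q = 0.56 * 5.67e-8 * 9.4587e+10 / 1000 = 3.0033 kW/m^2

3.0033 kW/m^2


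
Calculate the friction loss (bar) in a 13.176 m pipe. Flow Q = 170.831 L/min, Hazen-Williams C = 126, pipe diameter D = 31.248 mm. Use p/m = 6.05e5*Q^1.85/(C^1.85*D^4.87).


Q^1.85 = 13497
C^1.85 = 7685.7
D^4.87 = 1.9045e+07
p/m = 0.055787 bar/m
p_total = 0.055787 * 13.176 = 0.73505 bar

0.73505 bar


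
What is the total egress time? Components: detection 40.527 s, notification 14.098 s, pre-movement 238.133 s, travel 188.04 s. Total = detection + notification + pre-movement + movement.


Total = 40.527 + 14.098 + 238.133 + 188.04 = 480.798 s

480.798 s


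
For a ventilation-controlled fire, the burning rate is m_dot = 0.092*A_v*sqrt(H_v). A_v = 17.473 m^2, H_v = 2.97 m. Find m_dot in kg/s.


sqrt(H_v) = 1.7234
m_dot = 0.092 * 17.473 * 1.7234 = 2.7703 kg/s

2.7703 kg/s


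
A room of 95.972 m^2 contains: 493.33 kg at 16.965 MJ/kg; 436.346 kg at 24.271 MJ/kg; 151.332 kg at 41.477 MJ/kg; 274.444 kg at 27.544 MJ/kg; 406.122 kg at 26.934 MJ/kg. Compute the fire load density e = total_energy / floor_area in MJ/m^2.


Total energy = 493.33*16.965 + 436.346*24.271 + 151.332*41.477 + 274.444*27.544 + 406.122*26.934
= 8369.343 + 10590.55 + 6276.797 + 7559.286 + 10938.49
= 43734.47 MJ
e = 43734.47 / 95.972 = 455.70 MJ/m^2

455.70 MJ/m^2


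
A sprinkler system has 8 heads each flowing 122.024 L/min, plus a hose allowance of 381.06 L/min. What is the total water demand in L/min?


Sprinkler demand = 8 * 122.024 = 976.192 L/min
Total = 976.192 + 381.06 = 1357.252 L/min

1357.252 L/min


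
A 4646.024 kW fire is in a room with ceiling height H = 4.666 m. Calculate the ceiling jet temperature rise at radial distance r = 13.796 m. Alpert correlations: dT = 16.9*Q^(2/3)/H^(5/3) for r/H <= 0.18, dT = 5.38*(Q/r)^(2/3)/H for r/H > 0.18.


r/H = 13.796 / 4.666 = 2.9567
r/H > 0.18, so dT = 5.38*(Q/r)^(2/3)/H
Q/r = 336.77
(Q/r)^(2/3) = 48.404
dT = 5.38 * 48.404 / 4.666 = 55.811 K

55.811 K


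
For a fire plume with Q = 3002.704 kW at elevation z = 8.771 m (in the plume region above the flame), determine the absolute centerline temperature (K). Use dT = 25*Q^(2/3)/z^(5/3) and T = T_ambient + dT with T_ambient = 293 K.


Q^(2/3) = 208.13
z^(5/3) = 37.303
dT = 25 * 208.13 / 37.303 = 139.49 K
T = 293 + 139.49 = 432.49 K

432.49 K


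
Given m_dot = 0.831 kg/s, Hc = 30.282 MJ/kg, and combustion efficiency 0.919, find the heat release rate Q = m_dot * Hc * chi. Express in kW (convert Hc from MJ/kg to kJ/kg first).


Hc = 30.282 MJ/kg = 30.282 * 1000 kJ/kg = 30282 kJ/kg
Q = 0.831 kg/s * 30282 kJ/kg * 0.919 = 23126 kW

23126 kW


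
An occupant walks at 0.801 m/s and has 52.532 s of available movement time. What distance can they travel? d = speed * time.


d = 0.801 * 52.532 = 42.078 m

42.078 m


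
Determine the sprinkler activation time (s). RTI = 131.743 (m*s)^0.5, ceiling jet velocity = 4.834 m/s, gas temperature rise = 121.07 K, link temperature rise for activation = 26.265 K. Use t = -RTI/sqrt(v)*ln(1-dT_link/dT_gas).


dT_link/dT_gas = 0.21694
ln(1 - 0.21694) = -0.24455
t = -131.743 / sqrt(4.834) * -0.24455 = 14.653 s

14.653 s


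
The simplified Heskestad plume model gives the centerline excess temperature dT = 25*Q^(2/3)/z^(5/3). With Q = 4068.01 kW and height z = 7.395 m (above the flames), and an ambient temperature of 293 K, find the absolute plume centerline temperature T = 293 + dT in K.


Q^(2/3) = 254.83
z^(5/3) = 28.069
dT = 25 * 254.83 / 28.069 = 226.97 K
T = 293 + 226.97 = 519.97 K

519.97 K


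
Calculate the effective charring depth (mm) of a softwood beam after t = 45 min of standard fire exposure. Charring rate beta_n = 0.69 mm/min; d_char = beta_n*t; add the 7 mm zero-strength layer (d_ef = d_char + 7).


d_char = 0.69 * 45 = 31.05 mm
d_ef = 31.05 + 1.0*7 = 38.05 mm

38.05 mm


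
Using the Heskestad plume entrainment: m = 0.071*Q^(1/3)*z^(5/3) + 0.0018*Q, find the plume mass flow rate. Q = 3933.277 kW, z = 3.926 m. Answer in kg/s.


Q^(1/3) = 15.785
z^(5/3) = 9.7705
First term = 0.071 * 15.785 * 9.7705 = 10.950
Second term = 0.0018 * 3933.277 = 7.0799
m = 18.030 kg/s

18.030 kg/s


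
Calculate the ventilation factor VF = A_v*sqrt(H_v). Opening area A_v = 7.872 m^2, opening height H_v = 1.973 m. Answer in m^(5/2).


sqrt(H_v) = 1.4046
VF = 7.872 * 1.4046 = 11.057 m^(5/2)

11.057 m^(5/2)


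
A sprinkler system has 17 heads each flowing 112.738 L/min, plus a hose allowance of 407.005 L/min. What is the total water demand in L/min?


Sprinkler demand = 17 * 112.738 = 1916.546 L/min
Total = 1916.546 + 407.005 = 2323.551 L/min

2323.551 L/min


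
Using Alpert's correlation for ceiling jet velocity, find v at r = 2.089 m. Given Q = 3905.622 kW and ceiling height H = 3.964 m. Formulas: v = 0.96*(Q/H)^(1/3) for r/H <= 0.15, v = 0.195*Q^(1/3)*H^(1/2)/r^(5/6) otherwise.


r/H = 2.089 / 3.964 = 0.52699
r/H > 0.15, so v = 0.195*Q^(1/3)*H^(1/2)/r^(5/6)
Q^(1/3) = 15.748
H^(1/2) = 1.9910
r^(5/6) = 1.8476
v = 0.195 * 15.748 * 1.9910 / 1.8476 = 3.3091 m/s

3.3091 m/s


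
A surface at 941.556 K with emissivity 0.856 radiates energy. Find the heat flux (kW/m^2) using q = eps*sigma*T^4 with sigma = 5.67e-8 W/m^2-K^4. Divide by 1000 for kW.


T^4 = 7.8593e+11
q = 0.856 * 5.67e-8 * 7.8593e+11 / 1000 = 38.145 kW/m^2

38.145 kW/m^2


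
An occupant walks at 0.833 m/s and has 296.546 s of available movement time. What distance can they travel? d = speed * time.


d = 0.833 * 296.546 = 247.02 m

247.02 m


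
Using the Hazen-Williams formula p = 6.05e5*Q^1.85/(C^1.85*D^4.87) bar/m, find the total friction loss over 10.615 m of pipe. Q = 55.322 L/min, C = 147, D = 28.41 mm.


Q^1.85 = 1676.3
C^1.85 = 10222
D^4.87 = 1.1979e+07
p/m = 0.0082827 bar/m
p_total = 0.0082827 * 10.615 = 0.087921 bar

0.087921 bar


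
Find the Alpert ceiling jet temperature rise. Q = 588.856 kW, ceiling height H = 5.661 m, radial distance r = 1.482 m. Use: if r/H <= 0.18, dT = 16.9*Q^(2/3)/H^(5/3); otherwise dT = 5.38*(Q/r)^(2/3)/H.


r/H = 1.482 / 5.661 = 0.26179
r/H > 0.18, so dT = 5.38*(Q/r)^(2/3)/H
Q/r = 397.34
(Q/r)^(2/3) = 54.047
dT = 5.38 * 54.047 / 5.661 = 51.364 K

51.364 K


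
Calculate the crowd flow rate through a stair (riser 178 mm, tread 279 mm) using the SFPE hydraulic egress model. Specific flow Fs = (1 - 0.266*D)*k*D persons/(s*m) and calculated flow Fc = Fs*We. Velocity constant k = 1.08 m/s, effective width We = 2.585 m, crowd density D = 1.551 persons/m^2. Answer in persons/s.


1 - 0.266*D = 1 - 0.266*1.551 = 0.58743
Fs = 0.58743 * 1.08 * 1.551 = 0.98400 persons/(s*m)
Fc = 0.98400 * 2.585 = 2.5436 persons/s

2.5436 persons/s


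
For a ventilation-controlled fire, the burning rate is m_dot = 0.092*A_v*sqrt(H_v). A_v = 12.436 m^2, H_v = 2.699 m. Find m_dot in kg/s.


sqrt(H_v) = 1.6429
m_dot = 0.092 * 12.436 * 1.6429 = 1.8796 kg/s

1.8796 kg/s


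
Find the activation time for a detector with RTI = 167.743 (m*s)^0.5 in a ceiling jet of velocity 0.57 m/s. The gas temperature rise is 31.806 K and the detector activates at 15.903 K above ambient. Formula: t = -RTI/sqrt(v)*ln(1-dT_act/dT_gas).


dT_act/dT_gas = 0.5
ln(1 - 0.5) = -0.69315
t = -167.743 / sqrt(0.57) * -0.69315 = 154.00 s

154.00 s


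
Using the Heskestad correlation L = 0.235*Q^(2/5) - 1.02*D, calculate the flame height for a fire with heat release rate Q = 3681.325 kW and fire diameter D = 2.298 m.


Q^(2/5) = 26.693
0.235 * Q^(2/5) = 6.2729
1.02 * D = 2.3440
L = 3.9290 m

3.9290 m


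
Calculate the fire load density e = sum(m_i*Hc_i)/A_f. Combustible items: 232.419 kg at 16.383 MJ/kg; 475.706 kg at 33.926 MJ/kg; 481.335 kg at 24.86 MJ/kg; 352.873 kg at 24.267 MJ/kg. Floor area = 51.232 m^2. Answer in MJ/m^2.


Total energy = 232.419*16.383 + 475.706*33.926 + 481.335*24.86 + 352.873*24.267
= 3807.720 + 16138.80 + 11965.99 + 8563.169
= 40475.68 MJ
e = 40475.68 / 51.232 = 790.05 MJ/m^2

790.05 MJ/m^2


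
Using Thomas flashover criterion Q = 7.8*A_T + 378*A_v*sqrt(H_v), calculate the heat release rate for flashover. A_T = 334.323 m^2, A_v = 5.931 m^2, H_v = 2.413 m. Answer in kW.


7.8*A_T = 2607.7
sqrt(H_v) = 1.5534
378*A_v*sqrt(H_v) = 3482.6
Q = 2607.7 + 3482.6 = 6090.3 kW

6090.3 kW


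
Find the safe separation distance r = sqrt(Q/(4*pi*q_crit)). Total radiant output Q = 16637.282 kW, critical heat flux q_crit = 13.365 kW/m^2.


4*pi*q_crit = 167.95
Q/(4*pi*q_crit) = 99.061
r = sqrt(99.061) = 9.9529 m

9.9529 m


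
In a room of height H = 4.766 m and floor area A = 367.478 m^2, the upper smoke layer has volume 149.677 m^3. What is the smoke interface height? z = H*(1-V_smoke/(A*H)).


V/(A*H) = 0.085461
1 - 0.085461 = 0.91454
z = 4.766 * 0.91454 = 4.3587 m

4.3587 m


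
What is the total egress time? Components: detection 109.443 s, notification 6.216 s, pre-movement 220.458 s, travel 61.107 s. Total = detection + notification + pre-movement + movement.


Total = 109.443 + 6.216 + 220.458 + 61.107 = 397.224 s

397.224 s


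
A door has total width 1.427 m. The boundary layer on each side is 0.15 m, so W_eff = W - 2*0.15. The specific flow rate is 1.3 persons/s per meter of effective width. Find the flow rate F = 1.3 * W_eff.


W_eff = 1.427 - 0.30 = 1.127 m
F = 1.3 * 1.127 = 1.4651 persons/s

1.4651 persons/s


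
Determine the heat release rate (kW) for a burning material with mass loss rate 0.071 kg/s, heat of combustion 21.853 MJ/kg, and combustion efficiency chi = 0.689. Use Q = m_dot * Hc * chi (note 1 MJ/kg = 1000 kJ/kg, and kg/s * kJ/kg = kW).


Hc = 21.853 MJ/kg = 21.853 * 1000 kJ/kg = 21853 kJ/kg
Q = 0.071 kg/s * 21853 kJ/kg * 0.689 = 1069.0 kW

1069.0 kW


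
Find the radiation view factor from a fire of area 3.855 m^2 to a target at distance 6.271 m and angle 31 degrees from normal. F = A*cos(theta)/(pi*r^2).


cos(31 deg) = 0.85717
pi*r^2 = 123.54
F = 3.855 * 0.85717 / 123.54 = 0.026746

0.026746


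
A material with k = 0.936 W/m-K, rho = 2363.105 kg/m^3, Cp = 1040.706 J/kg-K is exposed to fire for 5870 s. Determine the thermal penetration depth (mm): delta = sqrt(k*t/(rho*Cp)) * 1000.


alpha = 0.936 / (2363.105 * 1040.706) = 3.8060e-07 m^2/s
alpha * t = 0.0022341
delta = sqrt(0.0022341) * 1000 = 47.266 mm

47.266 mm


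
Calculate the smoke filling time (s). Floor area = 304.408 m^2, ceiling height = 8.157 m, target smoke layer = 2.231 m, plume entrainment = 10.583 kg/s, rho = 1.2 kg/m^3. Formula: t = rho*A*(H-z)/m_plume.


H - z = 5.926 m
t = 1.2 * 304.408 * 5.926 / 10.583 = 204.55 s

204.55 s


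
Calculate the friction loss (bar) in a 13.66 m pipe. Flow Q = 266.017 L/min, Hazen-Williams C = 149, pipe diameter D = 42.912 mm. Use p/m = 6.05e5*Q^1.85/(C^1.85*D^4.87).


Q^1.85 = 30625
C^1.85 = 10481
D^4.87 = 8.9260e+07
p/m = 0.019805 bar/m
p_total = 0.019805 * 13.66 = 0.27054 bar

0.27054 bar


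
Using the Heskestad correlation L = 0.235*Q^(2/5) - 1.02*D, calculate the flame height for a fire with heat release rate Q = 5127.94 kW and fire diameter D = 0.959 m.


Q^(2/5) = 30.477
0.235 * Q^(2/5) = 7.1622
1.02 * D = 0.97818
L = 6.1840 m

6.1840 m


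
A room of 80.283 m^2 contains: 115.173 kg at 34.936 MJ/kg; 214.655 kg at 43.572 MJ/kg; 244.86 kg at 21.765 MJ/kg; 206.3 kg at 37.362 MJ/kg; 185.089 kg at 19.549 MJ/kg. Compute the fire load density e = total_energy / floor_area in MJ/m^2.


Total energy = 115.173*34.936 + 214.655*43.572 + 244.86*21.765 + 206.3*37.362 + 185.089*19.549
= 4023.684 + 9352.948 + 5329.378 + 7707.781 + 3618.305
= 30032.09 MJ
e = 30032.09 / 80.283 = 374.08 MJ/m^2

374.08 MJ/m^2


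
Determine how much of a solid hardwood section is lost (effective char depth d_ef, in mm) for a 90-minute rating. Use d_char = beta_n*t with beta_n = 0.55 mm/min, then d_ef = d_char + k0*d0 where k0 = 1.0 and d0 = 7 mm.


d_char = 0.55 * 90 = 49.5 mm
d_ef = 49.5 + 1.0*7 = 56.5 mm

56.5 mm


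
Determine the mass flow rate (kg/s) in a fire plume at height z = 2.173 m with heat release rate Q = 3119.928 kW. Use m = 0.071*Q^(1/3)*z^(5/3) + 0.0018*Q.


Q^(1/3) = 14.612
z^(5/3) = 3.6456
First term = 0.071 * 14.612 * 3.6456 = 3.7822
Second term = 0.0018 * 3119.928 = 5.6159
m = 9.3980 kg/s

9.3980 kg/s


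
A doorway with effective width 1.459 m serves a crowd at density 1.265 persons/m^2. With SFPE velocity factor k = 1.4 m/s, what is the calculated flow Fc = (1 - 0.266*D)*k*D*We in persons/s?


1 - 0.266*D = 1 - 0.266*1.265 = 0.66351
Fs = 0.66351 * 1.4 * 1.265 = 1.1751 persons/(s*m)
Fc = 1.1751 * 1.459 = 1.7144 persons/s

1.7144 persons/s


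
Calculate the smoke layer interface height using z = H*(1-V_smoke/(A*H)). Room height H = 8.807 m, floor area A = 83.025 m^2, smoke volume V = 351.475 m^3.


V/(A*H) = 0.48068
1 - 0.48068 = 0.51932
z = 8.807 * 0.51932 = 4.5736 m

4.5736 m


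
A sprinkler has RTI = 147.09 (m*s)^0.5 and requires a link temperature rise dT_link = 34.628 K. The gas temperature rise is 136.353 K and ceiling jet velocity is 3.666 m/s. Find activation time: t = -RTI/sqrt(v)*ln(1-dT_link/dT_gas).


dT_link/dT_gas = 0.25396
ln(1 - 0.25396) = -0.29297
t = -147.09 / sqrt(3.666) * -0.29297 = 22.507 s

22.507 s


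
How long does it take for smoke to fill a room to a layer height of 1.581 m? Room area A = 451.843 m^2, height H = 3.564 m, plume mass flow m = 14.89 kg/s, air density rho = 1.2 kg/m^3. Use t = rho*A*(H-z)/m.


H - z = 1.983 m
t = 1.2 * 451.843 * 1.983 / 14.89 = 72.210 s

72.210 s


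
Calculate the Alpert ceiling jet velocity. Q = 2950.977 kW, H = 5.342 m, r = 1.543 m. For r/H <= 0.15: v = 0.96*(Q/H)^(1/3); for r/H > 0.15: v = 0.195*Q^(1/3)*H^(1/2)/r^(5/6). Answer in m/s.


r/H = 1.543 / 5.342 = 0.28884
r/H > 0.15, so v = 0.195*Q^(1/3)*H^(1/2)/r^(5/6)
Q^(1/3) = 14.344
H^(1/2) = 2.3113
r^(5/6) = 1.4354
v = 0.195 * 14.344 * 2.3113 / 1.4354 = 4.5037 m/s

4.5037 m/s


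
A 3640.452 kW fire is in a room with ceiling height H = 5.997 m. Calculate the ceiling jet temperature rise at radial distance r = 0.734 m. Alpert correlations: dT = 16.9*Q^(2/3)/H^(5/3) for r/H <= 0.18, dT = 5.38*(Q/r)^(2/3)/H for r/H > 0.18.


r/H = 0.734 / 5.997 = 0.12239
r/H <= 0.18, so dT = 16.9*Q^(2/3)/H^(5/3)
Q^(2/3) = 236.65
H^(5/3) = 19.795
dT = 16.9 * 236.65 / 19.795 = 202.04 K

202.04 K


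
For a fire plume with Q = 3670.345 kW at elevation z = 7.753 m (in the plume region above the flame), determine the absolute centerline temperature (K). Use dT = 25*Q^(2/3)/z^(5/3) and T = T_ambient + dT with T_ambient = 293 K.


Q^(2/3) = 237.94
z^(5/3) = 30.370
dT = 25 * 237.94 / 30.370 = 195.87 K
T = 293 + 195.87 = 488.87 K

488.87 K


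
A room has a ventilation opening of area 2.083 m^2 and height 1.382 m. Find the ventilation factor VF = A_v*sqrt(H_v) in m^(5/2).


sqrt(H_v) = 1.1756
VF = 2.083 * 1.1756 = 2.4487 m^(5/2)

2.4487 m^(5/2)


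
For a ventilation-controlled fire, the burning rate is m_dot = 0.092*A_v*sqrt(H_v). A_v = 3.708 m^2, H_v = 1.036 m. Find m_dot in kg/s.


sqrt(H_v) = 1.0178
m_dot = 0.092 * 3.708 * 1.0178 = 0.34722 kg/s

0.34722 kg/s


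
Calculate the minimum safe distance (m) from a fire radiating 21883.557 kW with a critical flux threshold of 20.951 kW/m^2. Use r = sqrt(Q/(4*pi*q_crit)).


4*pi*q_crit = 263.28
Q/(4*pi*q_crit) = 83.120
r = sqrt(83.120) = 9.1170 m

9.1170 m


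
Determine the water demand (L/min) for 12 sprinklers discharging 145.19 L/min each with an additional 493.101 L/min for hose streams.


Sprinkler demand = 12 * 145.19 = 1742.28 L/min
Total = 1742.28 + 493.101 = 2235.381 L/min

2235.381 L/min


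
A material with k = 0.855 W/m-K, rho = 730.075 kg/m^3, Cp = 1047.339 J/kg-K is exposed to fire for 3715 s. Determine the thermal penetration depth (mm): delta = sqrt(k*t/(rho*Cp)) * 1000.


alpha = 0.855 / (730.075 * 1047.339) = 1.1182e-06 m^2/s
alpha * t = 0.0041540
delta = sqrt(0.0041540) * 1000 = 64.452 mm

64.452 mm


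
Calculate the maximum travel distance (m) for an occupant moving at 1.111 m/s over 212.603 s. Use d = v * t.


d = 1.111 * 212.603 = 236.20 m

236.20 m


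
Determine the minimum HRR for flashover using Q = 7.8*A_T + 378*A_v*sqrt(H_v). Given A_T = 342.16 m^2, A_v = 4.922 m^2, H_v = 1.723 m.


7.8*A_T = 2668.848
sqrt(H_v) = 1.3126
378*A_v*sqrt(H_v) = 2442.2
Q = 2668.848 + 2442.2 = 5111.0 kW

5111.0 kW


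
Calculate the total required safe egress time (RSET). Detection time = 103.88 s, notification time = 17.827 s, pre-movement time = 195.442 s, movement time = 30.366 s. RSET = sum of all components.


Total = 103.88 + 17.827 + 195.442 + 30.366 = 347.515 s

347.515 s


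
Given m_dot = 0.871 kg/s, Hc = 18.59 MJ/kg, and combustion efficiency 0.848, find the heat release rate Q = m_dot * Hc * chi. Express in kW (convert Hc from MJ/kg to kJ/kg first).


Hc = 18.59 MJ/kg = 18.59 * 1000 kJ/kg = 18590 kJ/kg
Q = 0.871 kg/s * 18590 kJ/kg * 0.848 = 13731 kW

13731 kW


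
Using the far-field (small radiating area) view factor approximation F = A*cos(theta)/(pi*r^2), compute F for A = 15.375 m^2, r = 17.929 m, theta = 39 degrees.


cos(39 deg) = 0.77715
pi*r^2 = 1009.9
F = 15.375 * 0.77715 / 1009.9 = 0.011832

0.011832


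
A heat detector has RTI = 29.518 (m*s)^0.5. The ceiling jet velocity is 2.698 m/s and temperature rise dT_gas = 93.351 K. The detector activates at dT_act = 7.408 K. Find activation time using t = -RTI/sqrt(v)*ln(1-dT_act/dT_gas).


dT_act/dT_gas = 0.079356
ln(1 - 0.079356) = -0.082682
t = -29.518 / sqrt(2.698) * -0.082682 = 1.4859 s

1.4859 s


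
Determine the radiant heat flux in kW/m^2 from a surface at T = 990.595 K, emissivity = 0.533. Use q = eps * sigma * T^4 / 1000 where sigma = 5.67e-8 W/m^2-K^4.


T^4 = 9.6291e+11
q = 0.533 * 5.67e-8 * 9.6291e+11 / 1000 = 29.100 kW/m^2

29.100 kW/m^2


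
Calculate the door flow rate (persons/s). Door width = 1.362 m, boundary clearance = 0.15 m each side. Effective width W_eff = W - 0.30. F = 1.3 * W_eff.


W_eff = 1.362 - 0.30 = 1.062 m
F = 1.3 * 1.062 = 1.3806 persons/s

1.3806 persons/s


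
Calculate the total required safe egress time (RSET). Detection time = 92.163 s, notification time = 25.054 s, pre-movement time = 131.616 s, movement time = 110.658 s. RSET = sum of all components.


Total = 92.163 + 25.054 + 131.616 + 110.658 = 359.491 s

359.491 s


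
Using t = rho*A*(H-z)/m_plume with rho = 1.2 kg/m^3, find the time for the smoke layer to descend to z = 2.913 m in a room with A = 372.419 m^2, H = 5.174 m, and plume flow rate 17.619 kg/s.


H - z = 2.261 m
t = 1.2 * 372.419 * 2.261 / 17.619 = 57.350 s

57.350 s


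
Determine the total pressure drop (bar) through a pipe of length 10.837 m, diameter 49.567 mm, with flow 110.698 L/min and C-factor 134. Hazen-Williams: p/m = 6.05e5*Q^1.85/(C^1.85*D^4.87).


Q^1.85 = 6048.7
C^1.85 = 8612.8
D^4.87 = 1.8013e+08
p/m = 0.0023588 bar/m
p_total = 0.0023588 * 10.837 = 0.025562 bar

0.025562 bar


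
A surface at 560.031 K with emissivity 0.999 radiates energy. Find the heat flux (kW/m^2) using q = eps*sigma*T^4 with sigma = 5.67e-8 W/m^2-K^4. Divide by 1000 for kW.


T^4 = 9.8367e+10
q = 0.999 * 5.67e-8 * 9.8367e+10 / 1000 = 5.5718 kW/m^2

5.5718 kW/m^2


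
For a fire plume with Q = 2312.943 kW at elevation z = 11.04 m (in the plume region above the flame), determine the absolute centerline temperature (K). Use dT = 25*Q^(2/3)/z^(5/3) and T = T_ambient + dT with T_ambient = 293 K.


Q^(2/3) = 174.89
z^(5/3) = 54.737
dT = 25 * 174.89 / 54.737 = 79.879 K
T = 293 + 79.879 = 372.88 K

372.88 K


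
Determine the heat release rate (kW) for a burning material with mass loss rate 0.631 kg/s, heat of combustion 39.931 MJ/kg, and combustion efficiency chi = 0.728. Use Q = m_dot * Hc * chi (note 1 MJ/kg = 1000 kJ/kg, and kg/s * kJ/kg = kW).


Hc = 39.931 MJ/kg = 39.931 * 1000 kJ/kg = 39931 kJ/kg
Q = 0.631 kg/s * 39931 kJ/kg * 0.728 = 18343 kW

18343 kW


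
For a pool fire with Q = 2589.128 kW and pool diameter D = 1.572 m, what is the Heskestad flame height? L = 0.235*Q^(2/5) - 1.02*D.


Q^(2/5) = 23.188
0.235 * Q^(2/5) = 5.4492
1.02 * D = 1.6034
L = 3.8457 m

3.8457 m


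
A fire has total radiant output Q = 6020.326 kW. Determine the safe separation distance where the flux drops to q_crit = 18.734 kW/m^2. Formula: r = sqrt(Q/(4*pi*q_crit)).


4*pi*q_crit = 235.42
Q/(4*pi*q_crit) = 25.573
r = sqrt(25.573) = 5.0570 m

5.0570 m


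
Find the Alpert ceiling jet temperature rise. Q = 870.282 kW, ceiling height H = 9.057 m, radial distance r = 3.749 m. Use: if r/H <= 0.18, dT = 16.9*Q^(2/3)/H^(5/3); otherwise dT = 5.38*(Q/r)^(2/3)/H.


r/H = 3.749 / 9.057 = 0.41393
r/H > 0.18, so dT = 5.38*(Q/r)^(2/3)/H
Q/r = 232.14
(Q/r)^(2/3) = 37.771
dT = 5.38 * 37.771 / 9.057 = 22.437 K

22.437 K


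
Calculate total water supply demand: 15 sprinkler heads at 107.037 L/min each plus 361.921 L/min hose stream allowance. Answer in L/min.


Sprinkler demand = 15 * 107.037 = 1605.555 L/min
Total = 1605.555 + 361.921 = 1967.476 L/min

1967.476 L/min


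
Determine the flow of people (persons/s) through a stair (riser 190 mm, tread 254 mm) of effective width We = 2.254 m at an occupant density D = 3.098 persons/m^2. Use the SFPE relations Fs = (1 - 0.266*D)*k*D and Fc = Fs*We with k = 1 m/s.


1 - 0.266*D = 1 - 0.266*3.098 = 0.17593
Fs = 0.17593 * 1 * 3.098 = 0.54504 persons/(s*m)
Fc = 0.54504 * 2.254 = 1.2285 persons/s

1.2285 persons/s


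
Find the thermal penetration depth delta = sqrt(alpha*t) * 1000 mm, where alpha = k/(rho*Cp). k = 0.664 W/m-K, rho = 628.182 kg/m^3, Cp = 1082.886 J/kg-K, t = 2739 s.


alpha = 0.664 / (628.182 * 1082.886) = 9.7611e-07 m^2/s
alpha * t = 0.0026736
delta = sqrt(0.0026736) * 1000 = 51.707 mm

51.707 mm


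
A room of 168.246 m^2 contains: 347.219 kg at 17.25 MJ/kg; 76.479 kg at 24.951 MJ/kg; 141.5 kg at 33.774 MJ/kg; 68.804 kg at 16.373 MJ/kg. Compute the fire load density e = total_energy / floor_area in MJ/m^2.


Total energy = 347.219*17.25 + 76.479*24.951 + 141.5*33.774 + 68.804*16.373
= 5989.528 + 1908.228 + 4779.021 + 1126.528
= 13803.30 MJ
e = 13803.30 / 168.246 = 82.042 MJ/m^2

82.042 MJ/m^2


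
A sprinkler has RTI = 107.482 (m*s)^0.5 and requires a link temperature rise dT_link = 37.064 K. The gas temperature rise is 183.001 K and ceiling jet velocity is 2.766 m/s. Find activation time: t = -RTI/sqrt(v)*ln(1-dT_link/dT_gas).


dT_link/dT_gas = 0.20253
ln(1 - 0.20253) = -0.22632
t = -107.482 / sqrt(2.766) * -0.22632 = 14.626 s

14.626 s


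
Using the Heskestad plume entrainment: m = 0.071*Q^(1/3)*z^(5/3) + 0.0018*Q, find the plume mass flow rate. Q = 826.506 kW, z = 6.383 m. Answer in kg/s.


Q^(1/3) = 9.3846
z^(5/3) = 21.964
First term = 0.071 * 9.3846 * 21.964 = 14.635
Second term = 0.0018 * 826.506 = 1.4877
m = 16.122 kg/s

16.122 kg/s


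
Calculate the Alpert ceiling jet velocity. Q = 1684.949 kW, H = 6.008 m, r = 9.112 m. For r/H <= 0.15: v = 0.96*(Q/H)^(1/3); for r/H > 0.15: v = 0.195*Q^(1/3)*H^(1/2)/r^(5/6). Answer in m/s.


r/H = 9.112 / 6.008 = 1.5166
r/H > 0.15, so v = 0.195*Q^(1/3)*H^(1/2)/r^(5/6)
Q^(1/3) = 11.900
H^(1/2) = 2.4511
r^(5/6) = 6.3049
v = 0.195 * 11.900 * 2.4511 / 6.3049 = 0.90209 m/s

0.90209 m/s


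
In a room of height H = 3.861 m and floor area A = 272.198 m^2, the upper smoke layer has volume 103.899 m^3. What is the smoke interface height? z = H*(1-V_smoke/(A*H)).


V/(A*H) = 0.098861
1 - 0.098861 = 0.90114
z = 3.861 * 0.90114 = 3.4793 m

3.4793 m


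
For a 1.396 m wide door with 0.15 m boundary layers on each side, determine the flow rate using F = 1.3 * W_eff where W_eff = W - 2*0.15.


W_eff = 1.396 - 0.30 = 1.096 m
F = 1.3 * 1.096 = 1.4248 persons/s

1.4248 persons/s


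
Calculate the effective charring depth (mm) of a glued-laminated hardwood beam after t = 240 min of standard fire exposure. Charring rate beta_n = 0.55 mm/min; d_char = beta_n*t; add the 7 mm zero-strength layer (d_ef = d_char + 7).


d_char = 0.55 * 240 = 132 mm
d_ef = 132 + 1.0*7 = 139 mm

139 mm


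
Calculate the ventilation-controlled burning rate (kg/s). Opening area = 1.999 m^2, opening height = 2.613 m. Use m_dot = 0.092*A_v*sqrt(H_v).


sqrt(H_v) = 1.6165
m_dot = 0.092 * 1.999 * 1.6165 = 0.29728 kg/s

0.29728 kg/s


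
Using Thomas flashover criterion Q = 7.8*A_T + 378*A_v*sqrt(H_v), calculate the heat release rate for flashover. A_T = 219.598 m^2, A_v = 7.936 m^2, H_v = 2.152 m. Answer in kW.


7.8*A_T = 1712.9
sqrt(H_v) = 1.4670
378*A_v*sqrt(H_v) = 4400.6
Q = 1712.9 + 4400.6 = 6113.5 kW

6113.5 kW


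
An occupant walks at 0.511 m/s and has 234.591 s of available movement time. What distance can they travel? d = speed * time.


d = 0.511 * 234.591 = 119.88 m

119.88 m


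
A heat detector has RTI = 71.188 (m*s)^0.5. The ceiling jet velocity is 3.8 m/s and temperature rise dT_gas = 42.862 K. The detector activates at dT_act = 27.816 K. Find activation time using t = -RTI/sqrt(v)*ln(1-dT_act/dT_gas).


dT_act/dT_gas = 0.64897
ln(1 - 0.64897) = -1.0469
t = -71.188 / sqrt(3.8) * -1.0469 = 38.230 s

38.230 s


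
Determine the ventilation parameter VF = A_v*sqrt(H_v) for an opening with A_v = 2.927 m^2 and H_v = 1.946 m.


sqrt(H_v) = 1.3950
VF = 2.927 * 1.3950 = 4.0831 m^(5/2)

4.0831 m^(5/2)


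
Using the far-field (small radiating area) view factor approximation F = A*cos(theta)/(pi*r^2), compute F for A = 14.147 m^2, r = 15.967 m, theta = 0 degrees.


cos(0 deg) = 1
pi*r^2 = 800.93
F = 14.147 * 1 / 800.93 = 0.017663

0.017663


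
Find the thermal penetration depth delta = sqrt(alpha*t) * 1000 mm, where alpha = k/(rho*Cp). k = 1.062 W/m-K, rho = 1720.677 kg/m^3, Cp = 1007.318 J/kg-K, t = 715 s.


alpha = 1.062 / (1720.677 * 1007.318) = 6.1272e-07 m^2/s
alpha * t = 0.00043809
delta = sqrt(0.00043809) * 1000 = 20.931 mm

20.931 mm


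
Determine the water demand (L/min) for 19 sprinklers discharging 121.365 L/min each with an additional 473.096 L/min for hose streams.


Sprinkler demand = 19 * 121.365 = 2305.935 L/min
Total = 2305.935 + 473.096 = 2779.031 L/min

2779.031 L/min


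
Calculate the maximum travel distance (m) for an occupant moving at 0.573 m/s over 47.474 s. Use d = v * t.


d = 0.573 * 47.474 = 27.203 m

27.203 m


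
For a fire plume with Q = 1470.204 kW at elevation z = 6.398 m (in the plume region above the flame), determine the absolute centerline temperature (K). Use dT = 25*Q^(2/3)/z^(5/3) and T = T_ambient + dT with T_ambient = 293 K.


Q^(2/3) = 129.30
z^(5/3) = 22.050
dT = 25 * 129.30 / 22.050 = 146.59 K
T = 293 + 146.59 = 439.59 K

439.59 K


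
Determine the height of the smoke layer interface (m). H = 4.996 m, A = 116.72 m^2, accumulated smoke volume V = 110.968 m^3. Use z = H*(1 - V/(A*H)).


V/(A*H) = 0.19030
1 - 0.19030 = 0.80970
z = 4.996 * 0.80970 = 4.0453 m

4.0453 m


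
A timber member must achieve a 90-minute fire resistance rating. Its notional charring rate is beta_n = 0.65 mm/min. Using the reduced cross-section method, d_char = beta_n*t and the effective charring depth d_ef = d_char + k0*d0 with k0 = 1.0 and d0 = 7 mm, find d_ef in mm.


d_char = 0.65 * 90 = 58.5 mm
d_ef = 58.5 + 1.0*7 = 65.5 mm

65.5 mm


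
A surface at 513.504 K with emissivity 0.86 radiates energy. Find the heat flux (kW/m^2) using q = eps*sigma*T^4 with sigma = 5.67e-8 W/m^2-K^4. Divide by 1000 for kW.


T^4 = 6.9530e+10
q = 0.86 * 5.67e-8 * 6.9530e+10 / 1000 = 3.3904 kW/m^2

3.3904 kW/m^2


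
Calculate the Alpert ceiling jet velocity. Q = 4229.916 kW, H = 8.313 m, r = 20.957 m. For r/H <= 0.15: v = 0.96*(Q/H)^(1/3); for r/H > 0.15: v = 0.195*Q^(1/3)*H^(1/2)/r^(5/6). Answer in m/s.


r/H = 20.957 / 8.313 = 2.5210
r/H > 0.15, so v = 0.195*Q^(1/3)*H^(1/2)/r^(5/6)
Q^(1/3) = 16.173
H^(1/2) = 2.8832
r^(5/6) = 12.621
v = 0.195 * 16.173 * 2.8832 / 12.621 = 0.72042 m/s

0.72042 m/s


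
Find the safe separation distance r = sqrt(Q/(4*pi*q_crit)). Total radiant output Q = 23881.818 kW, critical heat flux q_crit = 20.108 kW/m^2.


4*pi*q_crit = 252.68
Q/(4*pi*q_crit) = 94.512
r = sqrt(94.512) = 9.7217 m

9.7217 m


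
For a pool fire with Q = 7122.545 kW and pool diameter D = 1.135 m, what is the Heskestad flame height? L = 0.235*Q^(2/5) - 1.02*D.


Q^(2/5) = 34.758
0.235 * Q^(2/5) = 8.1681
1.02 * D = 1.1577
L = 7.0104 m

7.0104 m


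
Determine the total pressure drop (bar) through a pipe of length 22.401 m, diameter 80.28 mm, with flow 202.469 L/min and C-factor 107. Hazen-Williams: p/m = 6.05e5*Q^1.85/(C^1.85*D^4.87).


Q^1.85 = 18483
C^1.85 = 5680.2
D^4.87 = 1.8855e+09
p/m = 0.0010440 bar/m
p_total = 0.0010440 * 22.401 = 0.023388 bar

0.023388 bar


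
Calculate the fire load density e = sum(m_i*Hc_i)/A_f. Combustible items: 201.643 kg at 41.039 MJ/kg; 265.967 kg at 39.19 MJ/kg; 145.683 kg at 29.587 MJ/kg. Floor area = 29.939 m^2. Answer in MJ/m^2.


Total energy = 201.643*41.039 + 265.967*39.19 + 145.683*29.587
= 8275.227 + 10423.25 + 4310.323
= 23008.80 MJ
e = 23008.80 / 29.939 = 768.52 MJ/m^2

768.52 MJ/m^2


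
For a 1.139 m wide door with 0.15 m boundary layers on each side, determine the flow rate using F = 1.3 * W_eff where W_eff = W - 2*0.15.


W_eff = 1.139 - 0.30 = 0.839 m
F = 1.3 * 0.839 = 1.0907 persons/s

1.0907 persons/s


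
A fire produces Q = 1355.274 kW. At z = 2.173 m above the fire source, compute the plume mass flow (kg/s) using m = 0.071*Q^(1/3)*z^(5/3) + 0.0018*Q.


Q^(1/3) = 11.066
z^(5/3) = 3.6456
First term = 0.071 * 11.066 * 3.6456 = 2.8644
Second term = 0.0018 * 1355.274 = 2.4395
m = 5.3039 kg/s

5.3039 kg/s


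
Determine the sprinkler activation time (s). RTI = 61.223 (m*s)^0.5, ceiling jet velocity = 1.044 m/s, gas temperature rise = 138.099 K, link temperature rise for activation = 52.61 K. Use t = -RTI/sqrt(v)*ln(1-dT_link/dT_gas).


dT_link/dT_gas = 0.38096
ln(1 - 0.38096) = -0.47958
t = -61.223 / sqrt(1.044) * -0.47958 = 28.736 s

28.736 s


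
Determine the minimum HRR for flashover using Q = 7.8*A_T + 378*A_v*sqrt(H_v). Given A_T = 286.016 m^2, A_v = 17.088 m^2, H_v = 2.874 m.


7.8*A_T = 2230.9
sqrt(H_v) = 1.6953
378*A_v*sqrt(H_v) = 10950
Q = 2230.9 + 10950 = 13181 kW

13181 kW


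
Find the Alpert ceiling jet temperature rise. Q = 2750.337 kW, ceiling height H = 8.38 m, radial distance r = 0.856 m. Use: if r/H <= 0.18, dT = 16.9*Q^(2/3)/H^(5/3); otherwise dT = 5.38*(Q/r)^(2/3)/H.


r/H = 0.856 / 8.38 = 0.10215
r/H <= 0.18, so dT = 16.9*Q^(2/3)/H^(5/3)
Q^(2/3) = 196.30
H^(5/3) = 34.573
dT = 16.9 * 196.30 / 34.573 = 95.956 K

95.956 K


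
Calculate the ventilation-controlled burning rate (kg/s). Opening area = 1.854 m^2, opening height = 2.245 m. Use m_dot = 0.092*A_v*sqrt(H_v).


sqrt(H_v) = 1.4983
m_dot = 0.092 * 1.854 * 1.4983 = 0.25557 kg/s

0.25557 kg/s


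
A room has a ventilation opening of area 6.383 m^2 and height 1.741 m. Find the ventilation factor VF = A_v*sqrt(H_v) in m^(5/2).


sqrt(H_v) = 1.3195
VF = 6.383 * 1.3195 = 8.4222 m^(5/2)

8.4222 m^(5/2)


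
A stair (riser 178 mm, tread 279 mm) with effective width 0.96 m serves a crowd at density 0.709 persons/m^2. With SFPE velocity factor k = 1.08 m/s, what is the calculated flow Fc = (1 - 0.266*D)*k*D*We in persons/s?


1 - 0.266*D = 1 - 0.266*0.709 = 0.81141
Fs = 0.81141 * 1.08 * 0.709 = 0.62131 persons/(s*m)
Fc = 0.62131 * 0.96 = 0.59646 persons/s

0.59646 persons/s


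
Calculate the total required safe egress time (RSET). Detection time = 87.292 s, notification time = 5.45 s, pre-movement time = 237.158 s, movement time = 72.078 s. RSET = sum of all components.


Total = 87.292 + 5.45 + 237.158 + 72.078 = 401.978 s

401.978 s


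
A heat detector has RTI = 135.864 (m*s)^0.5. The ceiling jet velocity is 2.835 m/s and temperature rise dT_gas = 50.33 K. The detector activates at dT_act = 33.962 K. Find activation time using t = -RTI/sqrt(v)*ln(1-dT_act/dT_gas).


dT_act/dT_gas = 0.67479
ln(1 - 0.67479) = -1.1233
t = -135.864 / sqrt(2.835) * -1.1233 = 90.639 s

90.639 s


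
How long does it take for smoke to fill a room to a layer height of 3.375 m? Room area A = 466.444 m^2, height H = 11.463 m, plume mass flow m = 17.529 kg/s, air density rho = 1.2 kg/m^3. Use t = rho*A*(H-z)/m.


H - z = 8.088 m
t = 1.2 * 466.444 * 8.088 / 17.529 = 258.26 s

258.26 s


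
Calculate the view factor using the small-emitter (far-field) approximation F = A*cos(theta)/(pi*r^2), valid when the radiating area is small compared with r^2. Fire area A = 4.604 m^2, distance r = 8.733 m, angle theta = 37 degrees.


cos(37 deg) = 0.79864
pi*r^2 = 239.59
F = 4.604 * 0.79864 / 239.59 = 0.015346

0.015346


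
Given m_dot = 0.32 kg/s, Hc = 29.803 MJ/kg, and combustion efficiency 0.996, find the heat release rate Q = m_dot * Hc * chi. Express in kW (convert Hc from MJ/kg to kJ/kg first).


Hc = 29.803 MJ/kg = 29.803 * 1000 kJ/kg = 29803 kJ/kg
Q = 0.32 kg/s * 29803 kJ/kg * 0.996 = 9498.8 kW

9498.8 kW


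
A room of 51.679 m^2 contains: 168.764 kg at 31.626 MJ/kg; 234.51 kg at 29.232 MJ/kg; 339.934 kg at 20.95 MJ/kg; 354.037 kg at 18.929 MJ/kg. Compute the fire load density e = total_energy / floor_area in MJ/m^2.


Total energy = 168.764*31.626 + 234.51*29.232 + 339.934*20.95 + 354.037*18.929
= 5337.330 + 6855.196 + 7121.617 + 6701.566
= 26015.71 MJ
e = 26015.71 / 51.679 = 503.41 MJ/m^2

503.41 MJ/m^2


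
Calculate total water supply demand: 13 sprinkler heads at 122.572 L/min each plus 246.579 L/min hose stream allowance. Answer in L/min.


Sprinkler demand = 13 * 122.572 = 1593.436 L/min
Total = 1593.436 + 246.579 = 1840.015 L/min

1840.015 L/min


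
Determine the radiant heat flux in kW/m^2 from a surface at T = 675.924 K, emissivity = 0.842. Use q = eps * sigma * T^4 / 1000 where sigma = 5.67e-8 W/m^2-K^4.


T^4 = 2.0873e+11
q = 0.842 * 5.67e-8 * 2.0873e+11 / 1000 = 9.9652 kW/m^2

9.9652 kW/m^2


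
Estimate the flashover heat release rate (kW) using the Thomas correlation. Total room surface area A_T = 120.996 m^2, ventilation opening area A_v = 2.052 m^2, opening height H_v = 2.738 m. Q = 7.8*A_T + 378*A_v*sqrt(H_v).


7.8*A_T = 943.77
sqrt(H_v) = 1.6547
378*A_v*sqrt(H_v) = 1283.5
Q = 943.77 + 1283.5 = 2227.2 kW

2227.2 kW


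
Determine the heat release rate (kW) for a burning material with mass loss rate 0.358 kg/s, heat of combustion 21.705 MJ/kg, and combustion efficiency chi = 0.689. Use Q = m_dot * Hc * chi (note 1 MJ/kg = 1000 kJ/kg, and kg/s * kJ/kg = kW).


Hc = 21.705 MJ/kg = 21.705 * 1000 kJ/kg = 21705 kJ/kg
Q = 0.358 kg/s * 21705 kJ/kg * 0.689 = 5353.8 kW

5353.8 kW


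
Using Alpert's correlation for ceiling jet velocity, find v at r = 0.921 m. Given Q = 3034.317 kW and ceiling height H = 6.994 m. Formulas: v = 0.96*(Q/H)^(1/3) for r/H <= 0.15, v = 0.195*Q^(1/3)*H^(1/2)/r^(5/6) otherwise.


r/H = 0.921 / 6.994 = 0.13168
r/H <= 0.15, so v = 0.96*(Q/H)^(1/3)
Q/H = 433.85
(Q/H)^(1/3) = 7.5703
v = 0.96 * 7.5703 = 7.2675 m/s

7.2675 m/s


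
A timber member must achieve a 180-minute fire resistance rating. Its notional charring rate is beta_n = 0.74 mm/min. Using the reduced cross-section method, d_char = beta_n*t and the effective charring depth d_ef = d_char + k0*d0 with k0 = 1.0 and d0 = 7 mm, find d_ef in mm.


d_char = 0.74 * 180 = 133.2 mm
d_ef = 133.2 + 1.0*7 = 140.2 mm

140.2 mm


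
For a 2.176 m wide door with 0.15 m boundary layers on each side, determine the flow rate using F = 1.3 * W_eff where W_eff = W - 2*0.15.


W_eff = 2.176 - 0.30 = 1.876 m
F = 1.3 * 1.876 = 2.4388 persons/s

2.4388 persons/s


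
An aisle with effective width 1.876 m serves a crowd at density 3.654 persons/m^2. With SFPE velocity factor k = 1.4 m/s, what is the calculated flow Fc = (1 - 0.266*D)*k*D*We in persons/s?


1 - 0.266*D = 1 - 0.266*3.654 = 0.028036
Fs = 0.028036 * 1.4 * 3.654 = 0.14342 persons/(s*m)
Fc = 0.14342 * 1.876 = 0.26906 persons/s

0.26906 persons/s


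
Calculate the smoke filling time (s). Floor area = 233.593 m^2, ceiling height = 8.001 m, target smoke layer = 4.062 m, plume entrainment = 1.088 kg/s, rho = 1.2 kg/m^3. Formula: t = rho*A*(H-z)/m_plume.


H - z = 3.939 m
t = 1.2 * 233.593 * 3.939 / 1.088 = 1014.8 s

1014.8 s


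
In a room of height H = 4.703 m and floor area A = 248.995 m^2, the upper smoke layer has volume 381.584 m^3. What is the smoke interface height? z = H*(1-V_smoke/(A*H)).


V/(A*H) = 0.32586
1 - 0.32586 = 0.67414
z = 4.703 * 0.67414 = 3.1705 m

3.1705 m


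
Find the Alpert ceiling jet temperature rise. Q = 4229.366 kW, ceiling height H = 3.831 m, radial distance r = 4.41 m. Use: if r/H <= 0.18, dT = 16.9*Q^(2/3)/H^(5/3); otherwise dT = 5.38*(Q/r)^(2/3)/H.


r/H = 4.41 / 3.831 = 1.1511
r/H > 0.18, so dT = 5.38*(Q/r)^(2/3)/H
Q/r = 959.04
(Q/r)^(2/3) = 97.250
dT = 5.38 * 97.250 / 3.831 = 136.57 K

136.57 K
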